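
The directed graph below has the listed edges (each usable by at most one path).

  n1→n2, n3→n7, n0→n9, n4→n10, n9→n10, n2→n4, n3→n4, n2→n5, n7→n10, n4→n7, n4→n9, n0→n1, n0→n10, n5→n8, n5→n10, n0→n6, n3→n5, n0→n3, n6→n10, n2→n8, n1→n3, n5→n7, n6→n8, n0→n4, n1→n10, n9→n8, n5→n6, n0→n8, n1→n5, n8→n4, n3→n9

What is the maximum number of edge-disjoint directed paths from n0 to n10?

Assign every edge capacity 1; by Menger, the answer equals the max flow.
Path n0→n10 (+1); total 1.
Path n0→n1→n10 (+1); total 2.
Path n0→n4→n10 (+1); total 3.
Path n0→n6→n10 (+1); total 4.
Path n0→n9→n10 (+1); total 5.
Path n0→n3→n5→n10 (+1); total 6.
Path n0→n8→n4→n7→n10 (+1); total 7.
No residual n0→n10 path; max flow = 7.
Certifying cut of size 7: {n0→n1, n0→n10, n0→n3, n0→n4, n0→n6, n0→n8, n0→n9}.

7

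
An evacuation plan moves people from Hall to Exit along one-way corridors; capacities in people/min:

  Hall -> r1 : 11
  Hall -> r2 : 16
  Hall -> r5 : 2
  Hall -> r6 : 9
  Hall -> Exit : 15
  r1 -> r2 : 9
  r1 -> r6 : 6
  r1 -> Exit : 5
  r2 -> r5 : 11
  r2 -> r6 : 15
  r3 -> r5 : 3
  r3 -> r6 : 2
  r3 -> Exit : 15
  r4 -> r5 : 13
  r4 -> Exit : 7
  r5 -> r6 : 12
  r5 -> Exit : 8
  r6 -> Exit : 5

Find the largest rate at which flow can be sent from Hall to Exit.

Augment Hall→Exit: bottleneck 15, flow now 15.
Augment Hall→r1→Exit: bottleneck 5, flow now 20.
Augment Hall→r5→Exit: bottleneck 2, flow now 22.
Augment Hall→r6→Exit: bottleneck 5, flow now 27.
Augment Hall→r2→r5→Exit: bottleneck 6, flow now 33.
No augmenting path remains; maximum flow = 33.
In the residual graph, reachable from Hall: {Hall, r1, r2, r5, r6}.
Min-cut edges: Hall→Exit (15), r1→Exit (5), r5→Exit (8), r6→Exit (5); capacity 15 + 5 + 8 + 5 = 33.
This cut is saturated, so no flow can exceed 33.

33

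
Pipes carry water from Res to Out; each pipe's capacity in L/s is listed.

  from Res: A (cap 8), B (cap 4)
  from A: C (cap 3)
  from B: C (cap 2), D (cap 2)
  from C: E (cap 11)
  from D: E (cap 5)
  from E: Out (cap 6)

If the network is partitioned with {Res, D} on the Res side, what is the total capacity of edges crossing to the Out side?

17

Edges leaving {Res, D}: Res→A (8), Res→B (4), D→E (5).
Cut capacity = 8 + 4 + 5 = 17.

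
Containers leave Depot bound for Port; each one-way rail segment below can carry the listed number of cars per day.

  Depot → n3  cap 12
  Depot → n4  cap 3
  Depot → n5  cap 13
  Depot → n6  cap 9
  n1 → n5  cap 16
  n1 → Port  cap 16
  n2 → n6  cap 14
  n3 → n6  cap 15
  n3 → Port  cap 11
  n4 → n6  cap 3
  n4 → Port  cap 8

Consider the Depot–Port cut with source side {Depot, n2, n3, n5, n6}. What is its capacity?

Edges leaving {Depot, n2, n3, n5, n6}: Depot→n4 (3), n3→Port (11).
Cut capacity = 3 + 11 = 14.

14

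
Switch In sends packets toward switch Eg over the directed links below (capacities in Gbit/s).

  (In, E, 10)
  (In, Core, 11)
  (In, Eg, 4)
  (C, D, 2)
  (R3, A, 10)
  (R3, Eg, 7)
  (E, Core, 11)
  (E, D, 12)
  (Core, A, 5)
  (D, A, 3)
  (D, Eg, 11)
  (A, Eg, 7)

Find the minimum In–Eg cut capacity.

Augment In→Eg: bottleneck 4, flow now 4.
Augment In→E→D→Eg: bottleneck 10, flow now 14.
Augment In→Core→A→Eg: bottleneck 5, flow now 19.
No augmenting path remains; maximum flow = 19.
By max-flow min-cut, the minimum cut capacity equals the max flow.
In the residual graph, reachable from In: {In, Core}.
Min-cut edges: In→E (10), In→Eg (4), Core→A (5); capacity 10 + 4 + 5 = 19.

19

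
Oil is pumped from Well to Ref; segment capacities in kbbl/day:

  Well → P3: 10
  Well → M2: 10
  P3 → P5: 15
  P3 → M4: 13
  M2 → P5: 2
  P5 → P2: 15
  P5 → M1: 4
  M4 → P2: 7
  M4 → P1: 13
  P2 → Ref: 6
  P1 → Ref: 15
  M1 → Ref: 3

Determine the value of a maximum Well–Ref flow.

Augment Well→P3→P5→P2→Ref: bottleneck 6, flow now 6.
Augment Well→P3→P5→M1→Ref: bottleneck 3, flow now 9.
Augment Well→P3→M4→P1→Ref: bottleneck 1, flow now 10.
Augment Well→M2→P5→P3→M4→P1→Ref: bottleneck 2, flow now 12. (uses reverse residual edge)
No augmenting path remains; maximum flow = 12.
In the residual graph, reachable from Well: {Well, M2}.
Min-cut edges: Well→P3 (10), M2→P5 (2); capacity 10 + 2 = 12.
This cut is saturated, so no flow can exceed 12.

12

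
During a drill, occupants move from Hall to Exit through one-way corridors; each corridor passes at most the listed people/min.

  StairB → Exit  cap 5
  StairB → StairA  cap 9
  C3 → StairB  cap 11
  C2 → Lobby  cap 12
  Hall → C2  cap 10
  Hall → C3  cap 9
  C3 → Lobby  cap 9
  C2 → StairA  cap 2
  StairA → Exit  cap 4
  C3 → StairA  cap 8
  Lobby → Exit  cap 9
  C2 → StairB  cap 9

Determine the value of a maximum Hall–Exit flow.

18

Augment Hall→C2→Lobby→Exit: bottleneck 9, flow now 9.
Augment Hall→C2→StairA→Exit: bottleneck 1, flow now 10.
Augment Hall→C3→StairA→Exit: bottleneck 3, flow now 13.
Augment Hall→C3→StairB→Exit: bottleneck 5, flow now 18.
No augmenting path remains; maximum flow = 18.
In the residual graph, reachable from Hall: {Hall, C2, C3, Lobby, StairA, StairB}.
Min-cut edges: Lobby→Exit (9), StairA→Exit (4), StairB→Exit (5); capacity 9 + 4 + 5 = 18.
This cut is saturated, so no flow can exceed 18.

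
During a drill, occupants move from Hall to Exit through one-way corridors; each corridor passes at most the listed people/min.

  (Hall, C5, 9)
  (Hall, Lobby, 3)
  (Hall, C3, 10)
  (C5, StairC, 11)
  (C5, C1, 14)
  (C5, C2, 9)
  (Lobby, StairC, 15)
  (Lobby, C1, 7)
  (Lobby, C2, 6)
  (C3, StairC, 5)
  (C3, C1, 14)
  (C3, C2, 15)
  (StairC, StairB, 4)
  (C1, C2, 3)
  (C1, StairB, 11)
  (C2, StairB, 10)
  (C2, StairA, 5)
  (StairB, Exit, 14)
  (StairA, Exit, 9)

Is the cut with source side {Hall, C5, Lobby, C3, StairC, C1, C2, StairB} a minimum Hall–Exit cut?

Yes — it is a minimum cut (capacity 19).

Given cut capacity: 5 + 14 = 19.
Augment Hall→C5→StairC→StairB→Exit: bottleneck 4, flow now 4.
Augment Hall→C5→C1→StairB→Exit: bottleneck 5, flow now 9.
Augment Hall→Lobby→C1→StairB→Exit: bottleneck 3, flow now 12.
Augment Hall→C3→C1→StairB→Exit: bottleneck 2, flow now 14.
Augment Hall→C3→C2→StairA→Exit: bottleneck 5, flow now 19.
No augmenting path remains; maximum flow = 19.
Cut capacity 19 equals the max flow, so it is a minimum cut.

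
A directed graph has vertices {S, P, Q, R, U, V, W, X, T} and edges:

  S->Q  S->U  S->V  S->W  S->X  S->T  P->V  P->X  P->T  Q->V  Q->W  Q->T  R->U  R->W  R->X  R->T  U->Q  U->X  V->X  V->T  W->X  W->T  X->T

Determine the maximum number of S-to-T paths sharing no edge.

5

Assign every edge capacity 1; by Menger, the answer equals the max flow.
Path S→T (+1); total 1.
Path S→Q→T (+1); total 2.
Path S→V→T (+1); total 3.
Path S→W→T (+1); total 4.
Path S→X→T (+1); total 5.
No residual S→T path; max flow = 5.
Certifying cut of size 5: {Q→T, S→T, V→T, W→T, X→T}.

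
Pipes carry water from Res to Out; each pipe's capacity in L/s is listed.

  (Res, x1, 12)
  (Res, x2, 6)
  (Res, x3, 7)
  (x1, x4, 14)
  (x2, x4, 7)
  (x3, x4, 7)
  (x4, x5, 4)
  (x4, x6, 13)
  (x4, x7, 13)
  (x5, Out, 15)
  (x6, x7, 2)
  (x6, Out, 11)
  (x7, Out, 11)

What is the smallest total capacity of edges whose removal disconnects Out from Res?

Augment Res→x1→x4→x5→Out: bottleneck 4, flow now 4.
Augment Res→x1→x4→x6→Out: bottleneck 8, flow now 12.
Augment Res→x2→x4→x6→Out: bottleneck 3, flow now 15.
Augment Res→x2→x4→x7→Out: bottleneck 3, flow now 18.
Augment Res→x3→x4→x7→Out: bottleneck 7, flow now 25.
No augmenting path remains; maximum flow = 25.
By max-flow min-cut, the minimum cut capacity equals the max flow.
In the residual graph, reachable from Res: {Res}.
Min-cut edges: Res→x1 (12), Res→x2 (6), Res→x3 (7); capacity 12 + 6 + 7 = 25.

25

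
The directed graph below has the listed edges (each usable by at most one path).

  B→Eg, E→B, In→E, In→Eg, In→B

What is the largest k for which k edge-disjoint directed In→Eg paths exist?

Assign every edge capacity 1; by Menger, the answer equals the max flow.
Path In→Eg (+1); total 1.
Path In→B→Eg (+1); total 2.
No residual In→Eg path; max flow = 2.
Certifying cut of size 2: {B→Eg, In→Eg}.

2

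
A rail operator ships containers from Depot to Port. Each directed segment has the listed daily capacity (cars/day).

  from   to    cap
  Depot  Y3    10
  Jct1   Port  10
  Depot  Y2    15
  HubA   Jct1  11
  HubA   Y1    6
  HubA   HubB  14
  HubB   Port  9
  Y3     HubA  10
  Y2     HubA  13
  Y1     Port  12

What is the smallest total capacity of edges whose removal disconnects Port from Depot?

23

Augment Depot→Y2→HubA→Jct1→Port: bottleneck 10, flow now 10.
Augment Depot→Y2→HubA→Y1→Port: bottleneck 3, flow now 13.
Augment Depot→Y3→HubA→Y1→Port: bottleneck 3, flow now 16.
Augment Depot→Y3→HubA→HubB→Port: bottleneck 7, flow now 23.
No augmenting path remains; maximum flow = 23.
By max-flow min-cut, the minimum cut capacity equals the max flow.
In the residual graph, reachable from Depot: {Depot, Y2}.
Min-cut edges: Depot→Y3 (10), Y2→HubA (13); capacity 10 + 13 = 23.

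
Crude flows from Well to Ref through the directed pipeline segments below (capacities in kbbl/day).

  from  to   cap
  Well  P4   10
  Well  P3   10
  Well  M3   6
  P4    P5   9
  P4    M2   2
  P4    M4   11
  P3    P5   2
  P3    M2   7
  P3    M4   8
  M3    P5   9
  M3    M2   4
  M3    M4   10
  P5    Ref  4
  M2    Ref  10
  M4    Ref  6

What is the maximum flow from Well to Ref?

20

Augment Well→P4→P5→Ref: bottleneck 4, flow now 4.
Augment Well→P4→M2→Ref: bottleneck 2, flow now 6.
Augment Well→P4→M4→Ref: bottleneck 4, flow now 10.
Augment Well→P3→M2→Ref: bottleneck 7, flow now 17.
Augment Well→P3→M4→Ref: bottleneck 2, flow now 19.
Augment Well→M3→M2→Ref: bottleneck 1, flow now 20.
No augmenting path remains; maximum flow = 20.
In the residual graph, reachable from Well: {Well, P4, P3, M3, P5, M2, M4}.
Min-cut edges: P5→Ref (4), M2→Ref (10), M4→Ref (6); capacity 4 + 10 + 6 = 20.
This cut is saturated, so no flow can exceed 20.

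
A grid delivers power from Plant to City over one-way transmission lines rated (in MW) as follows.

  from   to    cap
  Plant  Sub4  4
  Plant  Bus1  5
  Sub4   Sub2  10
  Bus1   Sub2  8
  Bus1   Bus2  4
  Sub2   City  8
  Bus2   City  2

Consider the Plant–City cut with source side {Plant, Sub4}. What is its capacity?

15

Edges leaving {Plant, Sub4}: Plant→Bus1 (5), Sub4→Sub2 (10).
Cut capacity = 5 + 10 = 15.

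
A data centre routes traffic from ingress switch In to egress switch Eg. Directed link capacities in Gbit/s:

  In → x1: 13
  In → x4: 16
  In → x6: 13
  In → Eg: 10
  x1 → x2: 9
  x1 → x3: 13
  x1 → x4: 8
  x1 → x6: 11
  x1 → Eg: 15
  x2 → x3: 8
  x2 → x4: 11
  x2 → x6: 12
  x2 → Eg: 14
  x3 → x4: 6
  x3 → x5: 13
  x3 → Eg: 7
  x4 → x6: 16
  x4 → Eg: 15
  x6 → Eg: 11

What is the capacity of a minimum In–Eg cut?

Augment In→Eg: bottleneck 10, flow now 10.
Augment In→x1→Eg: bottleneck 13, flow now 23.
Augment In→x4→Eg: bottleneck 15, flow now 38.
Augment In→x6→Eg: bottleneck 11, flow now 49.
No augmenting path remains; maximum flow = 49.
By max-flow min-cut, the minimum cut capacity equals the max flow.
In the residual graph, reachable from In: {In, x4, x6}.
Min-cut edges: In→x1 (13), In→Eg (10), x4→Eg (15), x6→Eg (11); capacity 13 + 10 + 15 + 11 = 49.

49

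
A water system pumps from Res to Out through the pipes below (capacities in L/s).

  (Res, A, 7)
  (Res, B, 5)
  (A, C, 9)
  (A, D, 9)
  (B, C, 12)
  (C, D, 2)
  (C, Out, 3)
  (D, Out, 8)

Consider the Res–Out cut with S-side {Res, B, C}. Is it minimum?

Given cut capacity: 7 + 2 + 3 = 12.
Augment Res→A→C→Out: bottleneck 3, flow now 3.
Augment Res→A→D→Out: bottleneck 4, flow now 7.
Augment Res→B→C→D→Out: bottleneck 2, flow now 9.
Augment Res→B→C→A→D→Out: bottleneck 2, flow now 11. (uses reverse residual edge)
No augmenting path remains; maximum flow = 11.
In the residual graph, reachable from Res: {Res, A, B, C, D}.
Min-cut edges: C→Out (3), D→Out (8); capacity 3 + 8 = 11.
Cut capacity 12 exceeds the max flow 11, so it is not minimum.

No — its capacity is 12, but the minimum cut has capacity 11.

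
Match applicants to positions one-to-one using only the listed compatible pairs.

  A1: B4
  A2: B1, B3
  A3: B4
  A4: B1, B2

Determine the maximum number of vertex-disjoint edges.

Unit-capacity flow: source→left, listed edges, right→sink; max matching = max flow.
Augmenting path A1→B4 (+1); matched 1.
Augmenting path A2→B1 (+1); matched 2.
Augmenting path A4→B2 (+1); matched 3.
No augmenting path remains; maximum matching = 3.
König certificate: {A2, A4, B4} is a vertex cover of size 3 (every listed pair touches it), so no matching can be larger.

3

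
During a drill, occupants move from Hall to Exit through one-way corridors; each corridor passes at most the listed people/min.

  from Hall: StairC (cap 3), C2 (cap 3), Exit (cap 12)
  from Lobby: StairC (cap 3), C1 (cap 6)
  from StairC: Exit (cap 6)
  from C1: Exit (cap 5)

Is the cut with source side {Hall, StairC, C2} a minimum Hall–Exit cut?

Given cut capacity: 12 + 6 = 18.
Augment Hall→Exit: bottleneck 12, flow now 12.
Augment Hall→StairC→Exit: bottleneck 3, flow now 15.
No augmenting path remains; maximum flow = 15.
In the residual graph, reachable from Hall: {Hall, C2}.
Min-cut edges: Hall→StairC (3), Hall→Exit (12); capacity 3 + 12 = 15.
Cut capacity 18 exceeds the max flow 15, so it is not minimum.

No — its capacity is 18, but the minimum cut has capacity 15.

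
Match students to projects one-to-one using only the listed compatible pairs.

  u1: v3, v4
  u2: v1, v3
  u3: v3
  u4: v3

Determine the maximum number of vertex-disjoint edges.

3

Unit-capacity flow: source→left, listed edges, right→sink; max matching = max flow.
Augmenting path u1→v3 (+1); matched 1.
Augmenting path u2→v1 (+1); matched 2.
Augmenting path u3→v3→u1→v4 (+1); matched 3.
No augmenting path remains; maximum matching = 3.
König certificate: {u1, u2, v3} is a vertex cover of size 3 (every listed pair touches it), so no matching can be larger.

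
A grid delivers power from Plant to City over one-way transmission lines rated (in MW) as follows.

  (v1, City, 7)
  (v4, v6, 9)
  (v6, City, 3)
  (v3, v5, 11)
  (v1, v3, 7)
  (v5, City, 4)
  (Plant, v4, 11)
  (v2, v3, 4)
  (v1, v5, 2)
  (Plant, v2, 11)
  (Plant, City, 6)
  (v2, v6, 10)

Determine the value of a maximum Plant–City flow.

13

Augment Plant→City: bottleneck 6, flow now 6.
Augment Plant→v2→v6→City: bottleneck 3, flow now 9.
Augment Plant→v2→v3→v5→City: bottleneck 4, flow now 13.
No augmenting path remains; maximum flow = 13.
In the residual graph, reachable from Plant: {Plant, v2, v4, v6}.
Min-cut edges: Plant→City (6), v2→v3 (4), v6→City (3); capacity 6 + 4 + 3 = 13.
This cut is saturated, so no flow can exceed 13.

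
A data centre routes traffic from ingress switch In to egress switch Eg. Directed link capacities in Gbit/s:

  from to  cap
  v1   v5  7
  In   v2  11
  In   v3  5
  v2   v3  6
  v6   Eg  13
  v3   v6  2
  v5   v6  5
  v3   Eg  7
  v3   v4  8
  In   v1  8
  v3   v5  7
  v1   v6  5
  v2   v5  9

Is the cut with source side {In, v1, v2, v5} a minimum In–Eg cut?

No — its capacity is 21, but the minimum cut has capacity 19.

Given cut capacity: 5 + 5 + 6 + 5 = 21.
Augment In→v3→Eg: bottleneck 5, flow now 5.
Augment In→v1→v6→Eg: bottleneck 5, flow now 10.
Augment In→v2→v3→Eg: bottleneck 2, flow now 12.
Augment In→v1→v5→v6→Eg: bottleneck 3, flow now 15.
Augment In→v2→v3→v6→Eg: bottleneck 2, flow now 17.
Augment In→v2→v5→v6→Eg: bottleneck 2, flow now 19.
No augmenting path remains; maximum flow = 19.
In the residual graph, reachable from In: {In, v1, v2, v3, v4, v5}.
Min-cut edges: v1→v6 (5), v3→v6 (2), v3→Eg (7), v5→v6 (5); capacity 5 + 2 + 7 + 5 = 19.
Cut capacity 21 exceeds the max flow 19, so it is not minimum.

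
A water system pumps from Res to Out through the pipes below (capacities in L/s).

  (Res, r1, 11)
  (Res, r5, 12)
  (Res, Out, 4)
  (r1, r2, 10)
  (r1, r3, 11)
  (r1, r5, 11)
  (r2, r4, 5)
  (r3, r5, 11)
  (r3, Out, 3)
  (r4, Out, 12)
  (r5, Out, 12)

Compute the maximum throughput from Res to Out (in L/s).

24

Augment Res→Out: bottleneck 4, flow now 4.
Augment Res→r5→Out: bottleneck 12, flow now 16.
Augment Res→r1→r3→Out: bottleneck 3, flow now 19.
Augment Res→r1→r2→r4→Out: bottleneck 5, flow now 24.
No augmenting path remains; maximum flow = 24.
In the residual graph, reachable from Res: {Res, r1, r2, r3, r5}.
Min-cut edges: Res→Out (4), r2→r4 (5), r3→Out (3), r5→Out (12); capacity 4 + 5 + 3 + 12 = 24.
This cut is saturated, so no flow can exceed 24.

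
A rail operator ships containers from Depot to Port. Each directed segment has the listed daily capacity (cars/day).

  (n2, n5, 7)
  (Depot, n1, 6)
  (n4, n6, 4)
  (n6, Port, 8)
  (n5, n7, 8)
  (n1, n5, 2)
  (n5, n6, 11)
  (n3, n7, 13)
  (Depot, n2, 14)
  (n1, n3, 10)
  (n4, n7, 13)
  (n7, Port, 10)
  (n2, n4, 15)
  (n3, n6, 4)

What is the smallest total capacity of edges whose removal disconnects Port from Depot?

Augment Depot→n1→n3→n6→Port: bottleneck 4, flow now 4.
Augment Depot→n1→n3→n7→Port: bottleneck 2, flow now 6.
Augment Depot→n2→n4→n6→Port: bottleneck 4, flow now 10.
Augment Depot→n2→n4→n7→Port: bottleneck 8, flow now 18.
No augmenting path remains; maximum flow = 18.
By max-flow min-cut, the minimum cut capacity equals the max flow.
In the residual graph, reachable from Depot: {Depot, n1, n2, n3, n4, n5, n6, n7}.
Min-cut edges: n6→Port (8), n7→Port (10); capacity 8 + 10 = 18.

18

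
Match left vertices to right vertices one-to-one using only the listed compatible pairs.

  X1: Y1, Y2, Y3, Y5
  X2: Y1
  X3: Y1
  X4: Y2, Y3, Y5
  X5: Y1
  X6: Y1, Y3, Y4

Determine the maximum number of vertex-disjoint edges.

Unit-capacity flow: source→left, listed edges, right→sink; max matching = max flow.
Augmenting path X1→Y1 (+1); matched 1.
Augmenting path X4→Y2 (+1); matched 2.
Augmenting path X6→Y3 (+1); matched 3.
Augmenting path X2→Y1→X1→Y5 (+1); matched 4.
No augmenting path remains; maximum matching = 4.
König certificate: {X1, X4, X6, Y1} is a vertex cover of size 4 (every listed pair touches it), so no matching can be larger.

4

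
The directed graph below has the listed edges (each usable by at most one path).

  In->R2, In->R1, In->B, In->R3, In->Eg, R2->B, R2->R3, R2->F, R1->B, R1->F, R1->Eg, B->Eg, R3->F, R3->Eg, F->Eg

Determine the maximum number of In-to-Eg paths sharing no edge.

Assign every edge capacity 1; by Menger, the answer equals the max flow.
Path In→Eg (+1); total 1.
Path In→R1→Eg (+1); total 2.
Path In→B→Eg (+1); total 3.
Path In→R3→Eg (+1); total 4.
Path In→R2→F→Eg (+1); total 5.
No residual In→Eg path; max flow = 5.
Certifying cut of size 5: {In→B, In→Eg, In→R1, In→R2, In→R3}.

5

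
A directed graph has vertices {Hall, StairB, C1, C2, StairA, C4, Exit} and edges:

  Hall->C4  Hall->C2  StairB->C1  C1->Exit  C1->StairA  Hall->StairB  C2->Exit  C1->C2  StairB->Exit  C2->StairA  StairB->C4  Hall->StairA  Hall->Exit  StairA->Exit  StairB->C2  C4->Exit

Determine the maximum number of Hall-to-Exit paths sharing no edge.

5

Assign every edge capacity 1; by Menger, the answer equals the max flow.
Path Hall→Exit (+1); total 1.
Path Hall→StairB→Exit (+1); total 2.
Path Hall→C2→Exit (+1); total 3.
Path Hall→StairA→Exit (+1); total 4.
Path Hall→C4→Exit (+1); total 5.
No residual Hall→Exit path; max flow = 5.
Certifying cut of size 5: {Hall→C2, Hall→C4, Hall→Exit, Hall→StairA, Hall→StairB}.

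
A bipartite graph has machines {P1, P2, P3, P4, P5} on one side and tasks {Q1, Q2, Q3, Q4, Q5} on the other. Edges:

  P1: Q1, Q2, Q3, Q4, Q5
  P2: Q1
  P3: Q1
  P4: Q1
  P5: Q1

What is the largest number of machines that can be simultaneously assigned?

Unit-capacity flow: source→left, listed edges, right→sink; max matching = max flow.
Augmenting path P1→Q1 (+1); matched 1.
Augmenting path P2→Q1→P1→Q2 (+1); matched 2.
No augmenting path remains; maximum matching = 2.
König certificate: {P1, Q1} is a vertex cover of size 2 (every listed pair touches it), so no matching can be larger.

2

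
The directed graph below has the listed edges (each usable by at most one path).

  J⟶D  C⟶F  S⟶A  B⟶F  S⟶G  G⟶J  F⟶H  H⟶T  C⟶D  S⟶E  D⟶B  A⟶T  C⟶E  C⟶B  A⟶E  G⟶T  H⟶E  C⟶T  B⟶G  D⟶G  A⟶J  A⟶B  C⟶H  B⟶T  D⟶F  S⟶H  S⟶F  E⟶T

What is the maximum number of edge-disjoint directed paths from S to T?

4

Assign every edge capacity 1; by Menger, the answer equals the max flow.
Path S→A→T (+1); total 1.
Path S→E→T (+1); total 2.
Path S→G→T (+1); total 3.
Path S→H→T (+1); total 4.
No residual S→T path; max flow = 4.
Certifying cut of size 4: {E→T, H→T, S→A, S→G}.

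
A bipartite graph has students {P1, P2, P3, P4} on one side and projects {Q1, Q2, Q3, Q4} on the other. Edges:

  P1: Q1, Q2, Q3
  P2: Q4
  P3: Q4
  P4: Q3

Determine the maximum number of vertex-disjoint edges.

3

Unit-capacity flow: source→left, listed edges, right→sink; max matching = max flow.
Augmenting path P1→Q1 (+1); matched 1.
Augmenting path P2→Q4 (+1); matched 2.
Augmenting path P4→Q3 (+1); matched 3.
No augmenting path remains; maximum matching = 3.
König certificate: {P1, P4, Q4} is a vertex cover of size 3 (every listed pair touches it), so no matching can be larger.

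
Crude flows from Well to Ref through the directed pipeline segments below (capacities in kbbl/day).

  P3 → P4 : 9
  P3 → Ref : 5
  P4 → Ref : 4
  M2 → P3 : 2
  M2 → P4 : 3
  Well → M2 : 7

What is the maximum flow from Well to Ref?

Augment Well→M2→P4→Ref: bottleneck 3, flow now 3.
Augment Well→M2→P3→Ref: bottleneck 2, flow now 5.
No augmenting path remains; maximum flow = 5.
In the residual graph, reachable from Well: {Well, M2}.
Min-cut edges: M2→P4 (3), M2→P3 (2); capacity 3 + 2 = 5.
This cut is saturated, so no flow can exceed 5.

5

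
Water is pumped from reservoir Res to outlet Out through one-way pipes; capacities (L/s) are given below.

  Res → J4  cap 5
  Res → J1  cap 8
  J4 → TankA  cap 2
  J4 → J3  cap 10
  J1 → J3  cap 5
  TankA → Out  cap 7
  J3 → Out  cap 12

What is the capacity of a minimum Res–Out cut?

Augment Res→J4→TankA→Out: bottleneck 2, flow now 2.
Augment Res→J4→J3→Out: bottleneck 3, flow now 5.
Augment Res→J1→J3→Out: bottleneck 5, flow now 10.
No augmenting path remains; maximum flow = 10.
By max-flow min-cut, the minimum cut capacity equals the max flow.
In the residual graph, reachable from Res: {Res, J1}.
Min-cut edges: Res→J4 (5), J1→J3 (5); capacity 5 + 5 = 10.

10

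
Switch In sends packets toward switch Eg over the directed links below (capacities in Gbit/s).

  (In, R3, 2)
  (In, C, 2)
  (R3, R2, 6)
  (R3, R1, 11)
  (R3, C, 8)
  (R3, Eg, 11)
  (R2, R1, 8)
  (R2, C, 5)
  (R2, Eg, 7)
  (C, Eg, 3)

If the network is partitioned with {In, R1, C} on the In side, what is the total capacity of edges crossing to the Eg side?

5

Edges leaving {In, R1, C}: In→R3 (2), C→Eg (3).
Cut capacity = 2 + 3 = 5.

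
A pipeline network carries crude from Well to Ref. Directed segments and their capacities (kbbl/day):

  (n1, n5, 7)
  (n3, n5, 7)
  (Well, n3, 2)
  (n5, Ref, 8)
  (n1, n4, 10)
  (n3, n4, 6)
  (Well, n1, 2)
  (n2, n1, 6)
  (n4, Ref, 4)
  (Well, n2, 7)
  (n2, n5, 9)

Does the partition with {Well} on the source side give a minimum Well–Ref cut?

Given cut capacity: 2 + 7 + 2 = 11.
Augment Well→n1→n4→Ref: bottleneck 2, flow now 2.
Augment Well→n2→n5→Ref: bottleneck 7, flow now 9.
Augment Well→n3→n4→Ref: bottleneck 2, flow now 11.
No augmenting path remains; maximum flow = 11.
Cut capacity 11 equals the max flow, so it is a minimum cut.

Yes — it is a minimum cut (capacity 11).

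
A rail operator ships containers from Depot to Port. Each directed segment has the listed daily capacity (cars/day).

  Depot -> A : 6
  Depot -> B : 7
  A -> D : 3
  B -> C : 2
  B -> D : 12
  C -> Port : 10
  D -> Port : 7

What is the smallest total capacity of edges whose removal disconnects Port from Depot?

9

Augment Depot→A→D→Port: bottleneck 3, flow now 3.
Augment Depot→B→C→Port: bottleneck 2, flow now 5.
Augment Depot→B→D→Port: bottleneck 4, flow now 9.
No augmenting path remains; maximum flow = 9.
By max-flow min-cut, the minimum cut capacity equals the max flow.
In the residual graph, reachable from Depot: {Depot, A, B, D}.
Min-cut edges: B→C (2), D→Port (7); capacity 2 + 7 = 9.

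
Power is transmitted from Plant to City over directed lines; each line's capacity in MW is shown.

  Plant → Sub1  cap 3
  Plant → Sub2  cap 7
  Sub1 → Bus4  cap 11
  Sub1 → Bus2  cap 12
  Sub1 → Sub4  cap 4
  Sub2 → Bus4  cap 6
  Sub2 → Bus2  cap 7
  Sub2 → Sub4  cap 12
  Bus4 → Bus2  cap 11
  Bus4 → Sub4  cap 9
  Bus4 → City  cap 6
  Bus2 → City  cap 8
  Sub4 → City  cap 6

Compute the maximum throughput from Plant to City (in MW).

10

Augment Plant→Sub1→Bus4→City: bottleneck 3, flow now 3.
Augment Plant→Sub2→Bus4→City: bottleneck 3, flow now 6.
Augment Plant→Sub2→Bus2→City: bottleneck 4, flow now 10.
No augmenting path remains; maximum flow = 10.
In the residual graph, reachable from Plant: {Plant}.
Min-cut edges: Plant→Sub1 (3), Plant→Sub2 (7); capacity 3 + 7 = 10.
This cut is saturated, so no flow can exceed 10.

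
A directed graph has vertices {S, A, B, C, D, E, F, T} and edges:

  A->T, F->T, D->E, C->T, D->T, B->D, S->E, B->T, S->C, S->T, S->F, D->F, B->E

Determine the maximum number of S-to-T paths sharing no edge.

3

Assign every edge capacity 1; by Menger, the answer equals the max flow.
Path S→T (+1); total 1.
Path S→C→T (+1); total 2.
Path S→F→T (+1); total 3.
No residual S→T path; max flow = 3.
Certifying cut of size 3: {S→C, S→F, S→T}.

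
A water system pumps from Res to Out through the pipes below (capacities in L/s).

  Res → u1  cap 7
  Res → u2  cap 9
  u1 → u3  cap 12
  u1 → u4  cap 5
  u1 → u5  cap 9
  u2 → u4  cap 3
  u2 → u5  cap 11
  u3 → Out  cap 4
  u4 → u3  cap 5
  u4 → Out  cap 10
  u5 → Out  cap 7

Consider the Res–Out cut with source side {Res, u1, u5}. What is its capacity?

33

Edges leaving {Res, u1, u5}: Res→u2 (9), u1→u3 (12), u1→u4 (5), u5→Out (7).
Cut capacity = 9 + 12 + 5 + 7 = 33.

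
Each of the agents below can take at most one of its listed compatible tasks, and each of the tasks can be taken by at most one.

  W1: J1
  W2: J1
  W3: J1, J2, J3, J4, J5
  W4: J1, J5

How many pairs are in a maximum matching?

Unit-capacity flow: source→left, listed edges, right→sink; max matching = max flow.
Augmenting path W1→J1 (+1); matched 1.
Augmenting path W3→J2 (+1); matched 2.
Augmenting path W4→J5 (+1); matched 3.
No augmenting path remains; maximum matching = 3.
König certificate: {W3, W4, J1} is a vertex cover of size 3 (every listed pair touches it), so no matching can be larger.

3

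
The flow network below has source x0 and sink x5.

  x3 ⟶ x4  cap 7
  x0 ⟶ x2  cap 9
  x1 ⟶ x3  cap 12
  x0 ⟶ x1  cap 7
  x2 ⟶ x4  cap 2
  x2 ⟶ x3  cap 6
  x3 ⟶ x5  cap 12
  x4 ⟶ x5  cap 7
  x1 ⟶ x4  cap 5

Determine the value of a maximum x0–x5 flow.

15

Augment x0→x1→x3→x5: bottleneck 7, flow now 7.
Augment x0→x2→x3→x5: bottleneck 5, flow now 12.
Augment x0→x2→x4→x5: bottleneck 2, flow now 14.
Augment x0→x2→x3→x4→x5: bottleneck 1, flow now 15.
No augmenting path remains; maximum flow = 15.
In the residual graph, reachable from x0: {x0, x2}.
Min-cut edges: x0→x1 (7), x2→x3 (6), x2→x4 (2); capacity 7 + 6 + 2 = 15.
This cut is saturated, so no flow can exceed 15.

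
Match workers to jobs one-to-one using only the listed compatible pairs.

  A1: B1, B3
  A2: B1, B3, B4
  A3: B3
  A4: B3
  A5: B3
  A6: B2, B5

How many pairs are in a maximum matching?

4

Unit-capacity flow: source→left, listed edges, right→sink; max matching = max flow.
Augmenting path A1→B1 (+1); matched 1.
Augmenting path A2→B3 (+1); matched 2.
Augmenting path A6→B2 (+1); matched 3.
Augmenting path A3→B3→A2→B4 (+1); matched 4.
No augmenting path remains; maximum matching = 4.
König certificate: {A1, A2, A6, B3} is a vertex cover of size 4 (every listed pair touches it), so no matching can be larger.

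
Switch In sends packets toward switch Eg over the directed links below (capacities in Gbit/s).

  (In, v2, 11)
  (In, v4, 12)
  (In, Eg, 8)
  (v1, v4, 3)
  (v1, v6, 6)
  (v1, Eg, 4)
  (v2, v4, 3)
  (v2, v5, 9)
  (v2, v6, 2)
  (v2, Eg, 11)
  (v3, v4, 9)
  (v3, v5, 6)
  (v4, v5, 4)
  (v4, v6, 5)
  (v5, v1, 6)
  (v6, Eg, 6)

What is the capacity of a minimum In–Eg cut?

Augment In→Eg: bottleneck 8, flow now 8.
Augment In→v2→Eg: bottleneck 11, flow now 19.
Augment In→v4→v6→Eg: bottleneck 5, flow now 24.
Augment In→v4→v5→v1→Eg: bottleneck 4, flow now 28.
No augmenting path remains; maximum flow = 28.
By max-flow min-cut, the minimum cut capacity equals the max flow.
In the residual graph, reachable from In: {In, v4}.
Min-cut edges: In→v2 (11), In→Eg (8), v4→v5 (4), v4→v6 (5); capacity 11 + 8 + 4 + 5 = 28.

28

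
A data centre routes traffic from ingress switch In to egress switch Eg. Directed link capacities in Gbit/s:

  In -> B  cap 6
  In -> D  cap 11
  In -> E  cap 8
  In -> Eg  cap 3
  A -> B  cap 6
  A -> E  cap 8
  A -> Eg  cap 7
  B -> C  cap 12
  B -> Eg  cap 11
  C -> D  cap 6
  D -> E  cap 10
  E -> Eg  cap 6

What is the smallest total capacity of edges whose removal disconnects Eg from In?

15

Augment In→Eg: bottleneck 3, flow now 3.
Augment In→B→Eg: bottleneck 6, flow now 9.
Augment In→E→Eg: bottleneck 6, flow now 15.
No augmenting path remains; maximum flow = 15.
By max-flow min-cut, the minimum cut capacity equals the max flow.
In the residual graph, reachable from In: {In, D, E}.
Min-cut edges: In→B (6), In→Eg (3), E→Eg (6); capacity 6 + 3 + 6 = 15.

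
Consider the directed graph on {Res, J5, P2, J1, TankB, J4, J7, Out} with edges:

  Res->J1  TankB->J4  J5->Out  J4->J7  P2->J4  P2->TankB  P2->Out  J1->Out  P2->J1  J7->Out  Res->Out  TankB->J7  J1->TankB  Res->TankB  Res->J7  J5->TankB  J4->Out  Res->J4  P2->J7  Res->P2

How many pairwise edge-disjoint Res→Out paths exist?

Assign every edge capacity 1; by Menger, the answer equals the max flow.
Path Res→Out (+1); total 1.
Path Res→P2→Out (+1); total 2.
Path Res→J1→Out (+1); total 3.
Path Res→J4→Out (+1); total 4.
Path Res→J7→Out (+1); total 5.
No residual Res→Out path; max flow = 5.
Certifying cut of size 5: {J4→Out, J7→Out, Res→J1, Res→Out, Res→P2}.

5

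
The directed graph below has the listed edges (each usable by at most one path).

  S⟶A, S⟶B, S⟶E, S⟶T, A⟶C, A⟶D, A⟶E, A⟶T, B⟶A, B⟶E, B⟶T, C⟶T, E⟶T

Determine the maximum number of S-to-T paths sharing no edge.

4

Assign every edge capacity 1; by Menger, the answer equals the max flow.
Path S→T (+1); total 1.
Path S→A→T (+1); total 2.
Path S→B→T (+1); total 3.
Path S→E→T (+1); total 4.
No residual S→T path; max flow = 4.
Certifying cut of size 4: {S→A, S→B, S→E, S→T}.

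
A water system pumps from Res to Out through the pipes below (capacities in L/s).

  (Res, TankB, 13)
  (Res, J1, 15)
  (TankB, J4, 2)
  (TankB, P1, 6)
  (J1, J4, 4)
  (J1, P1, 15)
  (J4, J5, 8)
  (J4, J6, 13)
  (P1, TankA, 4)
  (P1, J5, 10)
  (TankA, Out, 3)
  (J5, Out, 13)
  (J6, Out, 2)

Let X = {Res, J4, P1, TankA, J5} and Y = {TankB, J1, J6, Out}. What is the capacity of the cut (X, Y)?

Edges leaving {Res, J4, P1, TankA, J5}: Res→TankB (13), Res→J1 (15), J4→J6 (13), TankA→Out (3), J5→Out (13).
Cut capacity = 13 + 15 + 13 + 3 + 13 = 57.

57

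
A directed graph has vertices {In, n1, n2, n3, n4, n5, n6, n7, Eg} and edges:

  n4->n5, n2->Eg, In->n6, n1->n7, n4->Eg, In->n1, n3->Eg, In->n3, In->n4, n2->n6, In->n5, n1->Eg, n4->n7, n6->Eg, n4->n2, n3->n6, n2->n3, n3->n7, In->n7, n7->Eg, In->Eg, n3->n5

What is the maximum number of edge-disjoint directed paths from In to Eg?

Assign every edge capacity 1; by Menger, the answer equals the max flow.
Path In→Eg (+1); total 1.
Path In→n1→Eg (+1); total 2.
Path In→n3→Eg (+1); total 3.
Path In→n4→Eg (+1); total 4.
Path In→n6→Eg (+1); total 5.
Path In→n7→Eg (+1); total 6.
No residual In→Eg path; max flow = 6.
Certifying cut of size 6: {In→Eg, In→n1, In→n3, In→n4, In→n6, In→n7}.

6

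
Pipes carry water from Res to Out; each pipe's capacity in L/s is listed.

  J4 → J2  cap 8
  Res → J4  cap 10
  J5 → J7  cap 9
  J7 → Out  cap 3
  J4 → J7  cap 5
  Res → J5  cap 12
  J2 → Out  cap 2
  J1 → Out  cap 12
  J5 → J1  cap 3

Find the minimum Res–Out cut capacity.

8

Augment Res→J4→J2→Out: bottleneck 2, flow now 2.
Augment Res→J4→J7→Out: bottleneck 3, flow now 5.
Augment Res→J5→J1→Out: bottleneck 3, flow now 8.
No augmenting path remains; maximum flow = 8.
By max-flow min-cut, the minimum cut capacity equals the max flow.
In the residual graph, reachable from Res: {Res, J4, J5, J2, J7}.
Min-cut edges: J5→J1 (3), J2→Out (2), J7→Out (3); capacity 3 + 2 + 3 = 8.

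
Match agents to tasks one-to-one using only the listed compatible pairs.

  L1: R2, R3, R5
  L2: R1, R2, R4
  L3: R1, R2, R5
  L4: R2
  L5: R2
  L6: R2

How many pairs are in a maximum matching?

4

Unit-capacity flow: source→left, listed edges, right→sink; max matching = max flow.
Augmenting path L1→R2 (+1); matched 1.
Augmenting path L2→R1 (+1); matched 2.
Augmenting path L3→R5 (+1); matched 3.
Augmenting path L4→R2→L1→R3 (+1); matched 4.
No augmenting path remains; maximum matching = 4.
König certificate: {L1, L2, L3, R2} is a vertex cover of size 4 (every listed pair touches it), so no matching can be larger.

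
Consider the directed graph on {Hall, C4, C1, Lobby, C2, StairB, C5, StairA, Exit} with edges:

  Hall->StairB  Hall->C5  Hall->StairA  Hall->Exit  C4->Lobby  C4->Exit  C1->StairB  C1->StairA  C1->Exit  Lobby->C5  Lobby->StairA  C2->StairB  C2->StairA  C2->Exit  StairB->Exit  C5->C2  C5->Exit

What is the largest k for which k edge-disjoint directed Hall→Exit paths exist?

3

Assign every edge capacity 1; by Menger, the answer equals the max flow.
Path Hall→Exit (+1); total 1.
Path Hall→StairB→Exit (+1); total 2.
Path Hall→C5→Exit (+1); total 3.
No residual Hall→Exit path; max flow = 3.
Certifying cut of size 3: {Hall→C5, Hall→Exit, Hall→StairB}.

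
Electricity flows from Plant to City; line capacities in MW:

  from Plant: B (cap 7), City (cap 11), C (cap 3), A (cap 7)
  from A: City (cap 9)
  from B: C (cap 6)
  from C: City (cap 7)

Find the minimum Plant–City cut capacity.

25

Augment Plant→City: bottleneck 11, flow now 11.
Augment Plant→A→City: bottleneck 7, flow now 18.
Augment Plant→C→City: bottleneck 3, flow now 21.
Augment Plant→B→C→City: bottleneck 4, flow now 25.
No augmenting path remains; maximum flow = 25.
By max-flow min-cut, the minimum cut capacity equals the max flow.
In the residual graph, reachable from Plant: {Plant, B, C}.
Min-cut edges: Plant→A (7), Plant→City (11), C→City (7); capacity 7 + 11 + 7 = 25.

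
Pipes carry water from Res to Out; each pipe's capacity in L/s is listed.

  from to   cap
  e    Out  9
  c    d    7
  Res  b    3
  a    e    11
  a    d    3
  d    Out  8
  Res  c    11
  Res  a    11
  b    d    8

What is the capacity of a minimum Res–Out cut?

Augment Res→a→d→Out: bottleneck 3, flow now 3.
Augment Res→a→e→Out: bottleneck 8, flow now 11.
Augment Res→b→d→Out: bottleneck 3, flow now 14.
Augment Res→c→d→Out: bottleneck 2, flow now 16.
Augment Res→c→d→a→e→Out: bottleneck 1, flow now 17. (uses reverse residual edge)
No augmenting path remains; maximum flow = 17.
By max-flow min-cut, the minimum cut capacity equals the max flow.
In the residual graph, reachable from Res: {Res, a, b, c, d, e}.
Min-cut edges: d→Out (8), e→Out (9); capacity 8 + 9 = 17.

17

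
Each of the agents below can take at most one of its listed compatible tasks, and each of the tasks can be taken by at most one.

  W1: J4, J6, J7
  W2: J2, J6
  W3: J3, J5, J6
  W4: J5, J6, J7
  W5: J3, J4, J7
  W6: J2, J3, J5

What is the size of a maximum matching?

Unit-capacity flow: source→left, listed edges, right→sink; max matching = max flow.
Augmenting path W1→J4 (+1); matched 1.
Augmenting path W2→J2 (+1); matched 2.
Augmenting path W3→J3 (+1); matched 3.
Augmenting path W4→J5 (+1); matched 4.
Augmenting path W5→J7 (+1); matched 5.
Augmenting path W6→J2→W2→J6 (+1); matched 6.
No augmenting path remains; maximum matching = 6.
König certificate: {W1, W2, W3, W4, W5, W6} is a vertex cover of size 6 (every listed pair touches it), so no matching can be larger.

6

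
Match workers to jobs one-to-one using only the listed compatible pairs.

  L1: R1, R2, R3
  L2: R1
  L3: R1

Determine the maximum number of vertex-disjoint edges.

Unit-capacity flow: source→left, listed edges, right→sink; max matching = max flow.
Augmenting path L1→R1 (+1); matched 1.
Augmenting path L2→R1→L1→R2 (+1); matched 2.
No augmenting path remains; maximum matching = 2.
König certificate: {L1, R1} is a vertex cover of size 2 (every listed pair touches it), so no matching can be larger.

2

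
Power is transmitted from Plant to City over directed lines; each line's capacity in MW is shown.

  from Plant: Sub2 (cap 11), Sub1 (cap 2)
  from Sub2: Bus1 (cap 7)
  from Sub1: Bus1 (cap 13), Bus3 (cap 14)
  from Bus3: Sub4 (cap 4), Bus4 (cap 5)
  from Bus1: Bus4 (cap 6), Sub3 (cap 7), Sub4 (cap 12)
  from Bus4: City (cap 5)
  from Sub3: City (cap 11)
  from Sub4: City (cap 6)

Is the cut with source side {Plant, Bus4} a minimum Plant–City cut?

No — its capacity is 18, but the minimum cut has capacity 9.

Given cut capacity: 11 + 2 + 5 = 18.
Augment Plant→Sub2→Bus1→Bus4→City: bottleneck 5, flow now 5.
Augment Plant→Sub2→Bus1→Sub3→City: bottleneck 2, flow now 7.
Augment Plant→Sub1→Bus3→Sub4→City: bottleneck 2, flow now 9.
No augmenting path remains; maximum flow = 9.
In the residual graph, reachable from Plant: {Plant, Sub2}.
Min-cut edges: Plant→Sub1 (2), Sub2→Bus1 (7); capacity 2 + 7 = 9.
Cut capacity 18 exceeds the max flow 9, so it is not minimum.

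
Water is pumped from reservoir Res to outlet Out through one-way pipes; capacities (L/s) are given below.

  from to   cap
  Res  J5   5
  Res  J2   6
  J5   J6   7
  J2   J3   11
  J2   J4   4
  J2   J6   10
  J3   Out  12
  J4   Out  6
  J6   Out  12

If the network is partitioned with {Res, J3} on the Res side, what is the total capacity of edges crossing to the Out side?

Edges leaving {Res, J3}: Res→J5 (5), Res→J2 (6), J3→Out (12).
Cut capacity = 5 + 6 + 12 = 23.

23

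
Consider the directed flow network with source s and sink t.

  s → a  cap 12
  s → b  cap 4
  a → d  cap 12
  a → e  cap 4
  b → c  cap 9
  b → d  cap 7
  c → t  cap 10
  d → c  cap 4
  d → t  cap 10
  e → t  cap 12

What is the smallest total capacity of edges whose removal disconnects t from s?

Augment s→a→d→t: bottleneck 10, flow now 10.
Augment s→a→e→t: bottleneck 2, flow now 12.
Augment s→b→c→t: bottleneck 4, flow now 16.
No augmenting path remains; maximum flow = 16.
By max-flow min-cut, the minimum cut capacity equals the max flow.
In the residual graph, reachable from s: {s}.
Min-cut edges: s→a (12), s→b (4); capacity 12 + 4 = 16.

16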